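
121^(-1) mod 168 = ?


Use the extended Euclidean algorithm on (168, 121); each row r = 168*s + 121*t:
r=168, s=1, t=0
r=121, s=0, t=1
q=1: r=47, s=1, t=-1   [168*(1) + 121*(-1) = 47]
q=2: r=27, s=-2, t=3   [168*(-2) + 121*(3) = 27]
q=1: r=20, s=3, t=-4   [168*(3) + 121*(-4) = 20]
q=1: r=7, s=-5, t=7   [168*(-5) + 121*(7) = 7]
q=2: r=6, s=13, t=-18   [168*(13) + 121*(-18) = 6]
q=1: r=1, s=-18, t=25   [168*(-18) + 121*(25) = 1]
q=6: r=0, s=121, t=-168   [168*(121) + 121*(-168) = 0]
GCD = 1 with t = 25, so 121*(25) ≡ 1 (mod 168)
Inverse = 25 mod 168 = 25
Check: 121 * 25 = 3025 ≡ 1 (mod 168)

121^(-1) ≡ 25 (mod 168)


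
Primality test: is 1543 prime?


Check divisors up to sqrt(1543) = 39.2810
No divisors found.
1543 is prime.

Yes, 1543 is prime


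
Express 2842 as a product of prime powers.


2842 / 2 = 1421
1421 / 7 = 203
203 / 7 = 29
29 / 29 = 1
2842 = 2 × 7^2 × 29


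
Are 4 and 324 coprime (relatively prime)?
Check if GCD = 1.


Euclidean algorithm:
324 = 81 * 4 + 0
GCD(4, 324) = 4

No, not coprime (GCD = 4)


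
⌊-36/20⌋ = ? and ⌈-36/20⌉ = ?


-36/20 = -1.8000
floor = -2
ceil = -1

floor = -2, ceil = -1


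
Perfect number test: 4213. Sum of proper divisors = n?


Proper divisors of 4213: 1, 11, 383
Sum = 1 + 11 + 383 = 395

No, 4213 is not perfect (395 ≠ 4213)


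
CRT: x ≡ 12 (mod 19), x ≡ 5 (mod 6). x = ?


M = 19*6 = 114
M1 = M/19 = 6, M2 = M/6 = 19
M1^(-1) mod 19 = 16, M2^(-1) mod 6 = 1
x = 12*6*16 + 5*19*1 = 1247
1247 mod 114 = 107
Check: 107 mod 19 = 12 ✓, 107 mod 6 = 5 ✓

x ≡ 107 (mod 114)


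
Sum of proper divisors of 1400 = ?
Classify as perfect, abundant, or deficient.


Proper divisors: 1, 2, 4, 5, 7, 8, 10, 14, 20, 25, 28, 35, 40, 50, 56, 70, 100, 140, 175, 200, 280, 350, 700
Sum = 1 + 2 + 4 + 5 + 7 + 8 + 10 + 14 + 20 + 25 + 28 + 35 + 40 + 50 + 56 + 70 + 100 + 140 + 175 + 200 + 280 + 350 + 700 = 2320
2320 > 1400 → abundant

s(1400) = 2320 (abundant)


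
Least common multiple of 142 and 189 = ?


GCD(142, 189) = 1
LCM = 142*189/1 = 26838/1 = 26838

LCM = 26838


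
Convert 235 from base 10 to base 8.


235 (base 10) = 235 (decimal)
235 (decimal) = 353 (base 8)


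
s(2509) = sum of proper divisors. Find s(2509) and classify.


Proper divisors: 1, 13, 193
Sum = 1 + 13 + 193 = 207
207 < 2509 → deficient

s(2509) = 207 (deficient)


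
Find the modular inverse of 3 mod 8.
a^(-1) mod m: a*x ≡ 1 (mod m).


Use the extended Euclidean algorithm on (8, 3); each row r = 8*s + 3*t:
r=8, s=1, t=0
r=3, s=0, t=1
q=2: r=2, s=1, t=-2   [8*(1) + 3*(-2) = 2]
q=1: r=1, s=-1, t=3   [8*(-1) + 3*(3) = 1]
q=2: r=0, s=3, t=-8   [8*(3) + 3*(-8) = 0]
GCD = 1 with t = 3, so 3*(3) ≡ 1 (mod 8)
Inverse = 3 mod 8 = 3
Check: 3 * 3 = 9 ≡ 1 (mod 8)

3^(-1) ≡ 3 (mod 8)


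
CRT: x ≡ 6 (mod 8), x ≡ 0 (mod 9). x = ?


M = 8*9 = 72
M1 = M/8 = 9, M2 = M/9 = 8
M1^(-1) mod 8 = 1, M2^(-1) mod 9 = 8
x = 6*9*1 + 0*8*8 = 54
54 mod 72 = 54
Check: 54 mod 8 = 6 ✓, 54 mod 9 = 0 ✓

x ≡ 54 (mod 72)


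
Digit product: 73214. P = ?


7 × 3 × 2 × 1 × 4 = 168


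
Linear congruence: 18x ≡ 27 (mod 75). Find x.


GCD(18, 75) = 3 divides 27
Divide: 6x ≡ 9 (mod 25)
x ≡ 14 (mod 25)


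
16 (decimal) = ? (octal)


16 (base 10) = 16 (decimal)
16 (decimal) = 20 (base 8)


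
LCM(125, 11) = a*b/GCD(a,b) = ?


GCD(125, 11) = 1
LCM = 125*11/1 = 1375/1 = 1375

LCM = 1375


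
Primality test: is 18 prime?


18 / 2 = 9 (exact division)
18 is NOT prime.

No, 18 is not prime


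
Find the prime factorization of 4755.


4755 / 3 = 1585
1585 / 5 = 317
317 / 317 = 1
4755 = 3 × 5 × 317


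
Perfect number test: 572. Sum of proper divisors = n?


Proper divisors of 572: 1, 2, 4, 11, 13, 22, 26, 44, 52, 143, 286
Sum = 1 + 2 + 4 + 11 + 13 + 22 + 26 + 44 + 52 + 143 + 286 = 604

No, 572 is not perfect (604 ≠ 572)


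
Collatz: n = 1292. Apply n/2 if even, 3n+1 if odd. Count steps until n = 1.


1292 → 646 → 323 → 970 → 485 → 1456 → 728 → 364 → 182 → 91 → 274 → 137 → 412 → 206 → 103 → 310 → 155 → 466 → 233 → 700 → 350 → 175 → 526 → 263 → 790 → 395 → 1186 → 593 → 1780 → 890 → 445 → 1336 → 668 → 334 → 167 → 502 → 251 → 754 → 377 → 1132 → 566 → 283 → 850 → 425 → 1276 → 638 → 319 → 958 → 479 → 1438 → 719 → 2158 → 1079 → 3238 → 1619 → 4858 → 2429 → 7288 → 3644 → 1822 → 911 → 2734 → 1367 → 4102 → 2051 → 6154 → 3077 → 9232 → 4616 → 2308 → 1154 → 577 → 1732 → 866 → 433 → 1300 → 650 → 325 → 976 → 488 → 244 → 122 → 61 → 184 → 92 → 46 → 23 → 70 → 35 → 106 → 53 → 160 → 80 → 40 → 20 → 10 → 5 → 16 → 8 → 4 → 2 → 1
Total steps = 101

101 steps


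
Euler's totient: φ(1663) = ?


1663 = 1663
Prime factors: 1663
φ(1663) = 1663 × (1-1/1663)
= 1663 × 1662/1663 = 1662

φ(1663) = 1662


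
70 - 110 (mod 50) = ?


70 - 110 = -40
-40 mod 50 = 10


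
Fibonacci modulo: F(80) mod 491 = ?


F(k) mod 491 for k=1..80:
1, 1, 2, 3, 5, 8, 13, 21, 34, 55, 89, 144, 233, 377, 119, 5, 124, 129, 253, 382, 144, 35, 179, 214, 393, 116, 18, 134, 152, 286, 438, 233, 180, 413, 102, 24, 126, 150, 276, 426, 211, 146, 357, 12, 369, 381, 259, 149, 408, 66, 474, 49, 32, 81, 113, 194, 307, 10, 317, 327, 153, 480, 142, 131, 273, 404, 186, 99, 285, 384, 178, 71, 249, 320, 78, 398, 476, 383, 368, 260
F(80) mod 491 = 260


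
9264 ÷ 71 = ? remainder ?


9264 = 71 * 130 + 34
Check: 9230 + 34 = 9264

q = 130, r = 34


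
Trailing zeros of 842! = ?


floor(842/5) = 168
floor(842/25) = 33
floor(842/125) = 6
floor(842/625) = 1
Total = 208

208 trailing zeros


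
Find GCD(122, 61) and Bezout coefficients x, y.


Tabular extended Euclidean (each row: r = 122*s + 61*t):
r=122, s=1, t=0
r=61, s=0, t=1
q=2: r=0, s=1, t=-2   [122*(1) + 61*(-2) = 0]
GCD = 61; from the row with r=61: x=0, y=1
Check: 122*(0) + 61*(1) = 0 + 61 = 61

GCD = 61, x = 0, y = 1


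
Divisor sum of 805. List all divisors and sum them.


Divisors of 805: 1, 5, 7, 23, 35, 115, 161, 805
Sum = 1 + 5 + 7 + 23 + 35 + 115 + 161 + 805 = 1152

σ(805) = 1152


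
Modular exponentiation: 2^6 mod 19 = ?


2^1 mod 19 = 2
2^2 mod 19 = 4
2^3 mod 19 = 8
2^4 mod 19 = 16
2^5 mod 19 = 13
2^6 mod 19 = 7


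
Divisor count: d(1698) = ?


1698 = 2^1 × 3^1 × 283^1
d(1698) = (1+1) × (1+1) × (1+1) = 8

8 divisors


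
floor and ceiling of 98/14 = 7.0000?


98/14 = 7.0000
floor = 7
ceil = 7

floor = 7, ceil = 7


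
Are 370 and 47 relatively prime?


Euclidean algorithm:
370 = 7 * 47 + 41
47 = 1 * 41 + 6
41 = 6 * 6 + 5
6 = 1 * 5 + 1
5 = 5 * 1 + 0
GCD(370, 47) = 1

Yes, coprime (GCD = 1)


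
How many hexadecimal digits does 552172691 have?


552172691 in base 16 = 20E97C93
Number of digits = 8

8 digits (base 16)


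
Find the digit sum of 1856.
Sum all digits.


1 + 8 + 5 + 6 = 20


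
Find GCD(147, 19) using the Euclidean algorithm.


147 = 7 * 19 + 14
19 = 1 * 14 + 5
14 = 2 * 5 + 4
5 = 1 * 4 + 1
4 = 4 * 1 + 0
GCD = 1


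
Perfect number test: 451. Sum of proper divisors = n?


Proper divisors of 451: 1, 11, 41
Sum = 1 + 11 + 41 = 53

No, 451 is not perfect (53 ≠ 451)


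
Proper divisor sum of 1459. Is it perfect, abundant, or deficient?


Proper divisors: 1
Sum = 1 = 1
1 < 1459 → deficient

s(1459) = 1 (deficient)


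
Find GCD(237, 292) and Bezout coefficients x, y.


Tabular extended Euclidean (each row: r = 237*s + 292*t):
r=237, s=1, t=0
r=292, s=0, t=1
q=0: r=237, s=1, t=0   [237*(1) + 292*(0) = 237]
q=1: r=55, s=-1, t=1   [237*(-1) + 292*(1) = 55]
q=4: r=17, s=5, t=-4   [237*(5) + 292*(-4) = 17]
q=3: r=4, s=-16, t=13   [237*(-16) + 292*(13) = 4]
q=4: r=1, s=69, t=-56   [237*(69) + 292*(-56) = 1]
q=4: r=0, s=-292, t=237   [237*(-292) + 292*(237) = 0]
GCD = 1; from the row with r=1: x=69, y=-56
Check: 237*(69) + 292*(-56) = 16353 - 16352 = 1

GCD = 1, x = 69, y = -56


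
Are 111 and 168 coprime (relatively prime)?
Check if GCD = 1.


Euclidean algorithm:
168 = 1 * 111 + 57
111 = 1 * 57 + 54
57 = 1 * 54 + 3
54 = 18 * 3 + 0
GCD(111, 168) = 3

No, not coprime (GCD = 3)


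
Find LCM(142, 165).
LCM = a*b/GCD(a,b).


GCD(142, 165) = 1
LCM = 142*165/1 = 23430/1 = 23430

LCM = 23430


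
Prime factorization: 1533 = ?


1533 / 3 = 511
511 / 7 = 73
73 / 73 = 1
1533 = 3 × 7 × 73


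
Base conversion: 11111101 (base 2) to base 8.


11111101 (base 2) = 253 (decimal)
253 (decimal) = 375 (base 8)


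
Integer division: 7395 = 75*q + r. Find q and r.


7395 = 75 * 98 + 45
Check: 7350 + 45 = 7395

q = 98, r = 45


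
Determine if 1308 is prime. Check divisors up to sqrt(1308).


1308 / 2 = 654 (exact division)
1308 is NOT prime.

No, 1308 is not prime


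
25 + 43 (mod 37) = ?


25 + 43 = 68
68 mod 37 = 31


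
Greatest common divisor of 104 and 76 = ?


104 = 1 * 76 + 28
76 = 2 * 28 + 20
28 = 1 * 20 + 8
20 = 2 * 8 + 4
8 = 2 * 4 + 0
GCD = 4


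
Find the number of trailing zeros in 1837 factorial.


floor(1837/5) = 367
floor(1837/25) = 73
floor(1837/125) = 14
floor(1837/625) = 2
Total = 456

456 trailing zeros


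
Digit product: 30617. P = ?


3 × 0 × 6 × 1 × 7 = 0


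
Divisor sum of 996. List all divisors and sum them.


Divisors of 996: 1, 2, 3, 4, 6, 12, 83, 166, 249, 332, 498, 996
Sum = 1 + 2 + 3 + 4 + 6 + 12 + 83 + 166 + 249 + 332 + 498 + 996 = 2352

σ(996) = 2352


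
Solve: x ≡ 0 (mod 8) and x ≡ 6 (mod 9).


M = 8*9 = 72
M1 = M/8 = 9, M2 = M/9 = 8
M1^(-1) mod 8 = 1, M2^(-1) mod 9 = 8
x = 0*9*1 + 6*8*8 = 384
384 mod 72 = 24
Check: 24 mod 8 = 0 ✓, 24 mod 9 = 6 ✓

x ≡ 24 (mod 72)


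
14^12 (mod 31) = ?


14^1 mod 31 = 14
14^2 mod 31 = 10
14^3 mod 31 = 16
14^4 mod 31 = 7
14^5 mod 31 = 5
14^6 mod 31 = 8
14^7 mod 31 = 19
14^8 mod 31 = 18
14^9 mod 31 = 4
14^10 mod 31 = 25
14^11 mod 31 = 9
14^12 mod 31 = 2


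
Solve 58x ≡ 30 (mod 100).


GCD(58, 100) = 2 divides 30
Divide: 29x ≡ 15 (mod 50)
x ≡ 35 (mod 50)


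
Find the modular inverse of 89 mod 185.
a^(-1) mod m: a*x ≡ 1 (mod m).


Use the extended Euclidean algorithm on (185, 89); each row r = 185*s + 89*t:
r=185, s=1, t=0
r=89, s=0, t=1
q=2: r=7, s=1, t=-2   [185*(1) + 89*(-2) = 7]
q=12: r=5, s=-12, t=25   [185*(-12) + 89*(25) = 5]
q=1: r=2, s=13, t=-27   [185*(13) + 89*(-27) = 2]
q=2: r=1, s=-38, t=79   [185*(-38) + 89*(79) = 1]
q=2: r=0, s=89, t=-185   [185*(89) + 89*(-185) = 0]
GCD = 1 with t = 79, so 89*(79) ≡ 1 (mod 185)
Inverse = 79 mod 185 = 79
Check: 89 * 79 = 7031 ≡ 1 (mod 185)

89^(-1) ≡ 79 (mod 185)


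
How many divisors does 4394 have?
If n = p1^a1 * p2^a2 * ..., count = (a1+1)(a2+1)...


4394 = 2^1 × 13^3
d(4394) = (1+1) × (3+1) = 8

8 divisors


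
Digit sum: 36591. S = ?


3 + 6 + 5 + 9 + 1 = 24


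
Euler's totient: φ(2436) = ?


2436 = 2^2 × 3 × 7 × 29
Prime factors: 2, 3, 7, 29
φ(2436) = 2436 × (1-1/2) × (1-1/3) × (1-1/7) × (1-1/29)
= 2436 × 1/2 × 2/3 × 6/7 × 28/29 = 672

φ(2436) = 672


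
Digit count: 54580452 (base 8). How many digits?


54580452 in base 8 = 320152344
Number of digits = 9

9 digits (base 8)


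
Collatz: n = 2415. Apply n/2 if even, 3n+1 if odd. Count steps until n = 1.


2415 → 7246 → 3623 → 10870 → 5435 → 16306 → 8153 → 24460 → 12230 → 6115 → 18346 → 9173 → 27520 → 13760 → 6880 → 3440 → 1720 → 860 → 430 → 215 → 646 → 323 → 970 → 485 → 1456 → 728 → 364 → 182 → 91 → 274 → 137 → 412 → 206 → 103 → 310 → 155 → 466 → 233 → 700 → 350 → 175 → 526 → 263 → 790 → 395 → 1186 → 593 → 1780 → 890 → 445 → 1336 → 668 → 334 → 167 → 502 → 251 → 754 → 377 → 1132 → 566 → 283 → 850 → 425 → 1276 → 638 → 319 → 958 → 479 → 1438 → 719 → 2158 → 1079 → 3238 → 1619 → 4858 → 2429 → 7288 → 3644 → 1822 → 911 → 2734 → 1367 → 4102 → 2051 → 6154 → 3077 → 9232 → 4616 → 2308 → 1154 → 577 → 1732 → 866 → 433 → 1300 → 650 → 325 → 976 → 488 → 244 → 122 → 61 → 184 → 92 → 46 → 23 → 70 → 35 → 106 → 53 → 160 → 80 → 40 → 20 → 10 → 5 → 16 → 8 → 4 → 2 → 1
Total steps = 120

120 steps


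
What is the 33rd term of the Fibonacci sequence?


Sequence: 1, 1, 2, 3, 5, 8, 13, 21, 34, 55, 89, 144, 233, 377, 610, 987, 1597, 2584, 4181, 6765, 10946, 17711, 28657, 46368, 75025, 121393, 196418, 317811, 514229, 832040, 1346269, 2178309, 3524578
F(33) = 3524578


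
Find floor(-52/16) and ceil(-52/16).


-52/16 = -3.2500
floor = -4
ceil = -3

floor = -4, ceil = -3


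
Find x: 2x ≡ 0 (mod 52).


GCD(2, 52) = 2 divides 0
Divide: 1x ≡ 0 (mod 26)
x ≡ 0 (mod 26)


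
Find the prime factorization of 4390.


4390 / 2 = 2195
2195 / 5 = 439
439 / 439 = 1
4390 = 2 × 5 × 439


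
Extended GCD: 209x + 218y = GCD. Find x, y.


Tabular extended Euclidean (each row: r = 209*s + 218*t):
r=209, s=1, t=0
r=218, s=0, t=1
q=0: r=209, s=1, t=0   [209*(1) + 218*(0) = 209]
q=1: r=9, s=-1, t=1   [209*(-1) + 218*(1) = 9]
q=23: r=2, s=24, t=-23   [209*(24) + 218*(-23) = 2]
q=4: r=1, s=-97, t=93   [209*(-97) + 218*(93) = 1]
q=2: r=0, s=218, t=-209   [209*(218) + 218*(-209) = 0]
GCD = 1; from the row with r=1: x=-97, y=93
Check: 209*(-97) + 218*(93) = -20273 + 20274 = 1

GCD = 1, x = -97, y = 93


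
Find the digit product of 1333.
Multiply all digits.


1 × 3 × 3 × 3 = 27


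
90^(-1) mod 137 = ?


Use the extended Euclidean algorithm on (137, 90); each row r = 137*s + 90*t:
r=137, s=1, t=0
r=90, s=0, t=1
q=1: r=47, s=1, t=-1   [137*(1) + 90*(-1) = 47]
q=1: r=43, s=-1, t=2   [137*(-1) + 90*(2) = 43]
q=1: r=4, s=2, t=-3   [137*(2) + 90*(-3) = 4]
q=10: r=3, s=-21, t=32   [137*(-21) + 90*(32) = 3]
q=1: r=1, s=23, t=-35   [137*(23) + 90*(-35) = 1]
q=3: r=0, s=-90, t=137   [137*(-90) + 90*(137) = 0]
GCD = 1 with t = -35, so 90*(-35) ≡ 1 (mod 137)
Inverse = -35 mod 137 = 102
Check: 90 * 102 = 9180 ≡ 1 (mod 137)

90^(-1) ≡ 102 (mod 137)


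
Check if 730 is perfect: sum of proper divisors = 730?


Proper divisors of 730: 1, 2, 5, 10, 73, 146, 365
Sum = 1 + 2 + 5 + 10 + 73 + 146 + 365 = 602

No, 730 is not perfect (602 ≠ 730)


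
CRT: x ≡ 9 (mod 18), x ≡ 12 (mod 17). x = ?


M = 18*17 = 306
M1 = M/18 = 17, M2 = M/17 = 18
M1^(-1) mod 18 = 17, M2^(-1) mod 17 = 1
x = 9*17*17 + 12*18*1 = 2817
2817 mod 306 = 63
Check: 63 mod 18 = 9 ✓, 63 mod 17 = 12 ✓

x ≡ 63 (mod 306)


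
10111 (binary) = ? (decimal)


10111 (base 2) = 23 (decimal)
23 (decimal) = 23 (base 10)


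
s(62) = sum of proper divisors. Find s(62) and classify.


Proper divisors: 1, 2, 31
Sum = 1 + 2 + 31 = 34
34 < 62 → deficient

s(62) = 34 (deficient)


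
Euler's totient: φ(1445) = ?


1445 = 5 × 17^2
Prime factors: 5, 17
φ(1445) = 1445 × (1-1/5) × (1-1/17)
= 1445 × 4/5 × 16/17 = 1088

φ(1445) = 1088


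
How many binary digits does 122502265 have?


122502265 in base 2 = 111010011010011110001111001
Number of digits = 27

27 digits (base 2)


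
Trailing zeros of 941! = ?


floor(941/5) = 188
floor(941/25) = 37
floor(941/125) = 7
floor(941/625) = 1
Total = 233

233 trailing zeros


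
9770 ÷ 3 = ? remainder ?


9770 = 3 * 3256 + 2
Check: 9768 + 2 = 9770

q = 3256, r = 2


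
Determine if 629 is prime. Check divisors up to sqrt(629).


629 / 17 = 37 (exact division)
629 is NOT prime.

No, 629 is not prime


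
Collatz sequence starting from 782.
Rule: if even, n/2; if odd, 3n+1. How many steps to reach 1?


782 → 391 → 1174 → 587 → 1762 → 881 → 2644 → 1322 → 661 → 1984 → 992 → 496 → 248 → 124 → 62 → 31 → 94 → 47 → 142 → 71 → 214 → 107 → 322 → 161 → 484 → 242 → 121 → 364 → 182 → 91 → 274 → 137 → 412 → 206 → 103 → 310 → 155 → 466 → 233 → 700 → 350 → 175 → 526 → 263 → 790 → 395 → 1186 → 593 → 1780 → 890 → 445 → 1336 → 668 → 334 → 167 → 502 → 251 → 754 → 377 → 1132 → 566 → 283 → 850 → 425 → 1276 → 638 → 319 → 958 → 479 → 1438 → 719 → 2158 → 1079 → 3238 → 1619 → 4858 → 2429 → 7288 → 3644 → 1822 → 911 → 2734 → 1367 → 4102 → 2051 → 6154 → 3077 → 9232 → 4616 → 2308 → 1154 → 577 → 1732 → 866 → 433 → 1300 → 650 → 325 → 976 → 488 → 244 → 122 → 61 → 184 → 92 → 46 → 23 → 70 → 35 → 106 → 53 → 160 → 80 → 40 → 20 → 10 → 5 → 16 → 8 → 4 → 2 → 1
Total steps = 121

121 steps


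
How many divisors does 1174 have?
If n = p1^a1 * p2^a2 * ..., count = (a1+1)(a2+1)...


1174 = 2^1 × 587^1
d(1174) = (1+1) × (1+1) = 4

4 divisors


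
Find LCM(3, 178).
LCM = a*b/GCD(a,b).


GCD(3, 178) = 1
LCM = 3*178/1 = 534/1 = 534

LCM = 534


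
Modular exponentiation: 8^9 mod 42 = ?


8^1 mod 42 = 8
8^2 mod 42 = 22
8^3 mod 42 = 8
8^4 mod 42 = 22
8^5 mod 42 = 8
8^6 mod 42 = 22
8^7 mod 42 = 8
8^8 mod 42 = 22
8^9 mod 42 = 8


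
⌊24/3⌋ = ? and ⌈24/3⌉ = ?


24/3 = 8.0000
floor = 8
ceil = 8

floor = 8, ceil = 8


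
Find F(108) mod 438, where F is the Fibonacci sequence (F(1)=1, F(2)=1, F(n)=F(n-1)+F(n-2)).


F(k) mod 438 for k=1..108:
1, 1, 2, 3, 5, 8, 13, 21, 34, 55, 89, 144, 233, 377, 172, 111, 283, 394, 239, 195, 434, 191, 187, 378, 127, 67, 194, 261, 17, 278, 295, 135, 430, 127, 119, 246, 365, 173, 100, 273, 373, 208, 143, 351, 56, 407, 25, 432, 19, 13, 32, 45, 77, 122, 199, 321, 82, 403, 47, 12, 59, 71, 130, 201, 331, 94, 425, 81, 68, 149, 217, 366, 145, 73, 218, 291, 71, 362, 433, 357, 352, 271, 185, 18, 203, 221, 424, 207, 193, 400, 155, 117, 272, 389, 223, 174, 397, 133, 92, 225, 317, 104, 421, 87, 70, 157, 227, 384
F(108) mod 438 = 384


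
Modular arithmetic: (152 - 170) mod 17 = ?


152 - 170 = -18
-18 mod 17 = 16


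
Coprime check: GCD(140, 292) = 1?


Euclidean algorithm:
292 = 2 * 140 + 12
140 = 11 * 12 + 8
12 = 1 * 8 + 4
8 = 2 * 4 + 0
GCD(140, 292) = 4

No, not coprime (GCD = 4)


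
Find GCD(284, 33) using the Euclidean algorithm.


284 = 8 * 33 + 20
33 = 1 * 20 + 13
20 = 1 * 13 + 7
13 = 1 * 7 + 6
7 = 1 * 6 + 1
6 = 6 * 1 + 0
GCD = 1


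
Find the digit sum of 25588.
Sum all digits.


2 + 5 + 5 + 8 + 8 = 28


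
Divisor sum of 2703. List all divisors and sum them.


Divisors of 2703: 1, 3, 17, 51, 53, 159, 901, 2703
Sum = 1 + 3 + 17 + 51 + 53 + 159 + 901 + 2703 = 3888

σ(2703) = 3888


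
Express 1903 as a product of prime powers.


1903 / 11 = 173
173 / 173 = 1
1903 = 11 × 173


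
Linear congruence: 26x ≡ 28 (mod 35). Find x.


GCD(26, 35) = 1, unique solution
a^(-1) mod 35 = 31
x = 31 * 28 mod 35 = 28

x ≡ 28 (mod 35)


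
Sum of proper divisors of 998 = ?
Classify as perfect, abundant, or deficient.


Proper divisors: 1, 2, 499
Sum = 1 + 2 + 499 = 502
502 < 998 → deficient

s(998) = 502 (deficient)


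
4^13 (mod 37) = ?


4^1 mod 37 = 4
4^2 mod 37 = 16
4^3 mod 37 = 27
4^4 mod 37 = 34
4^5 mod 37 = 25
4^6 mod 37 = 26
4^7 mod 37 = 30
4^8 mod 37 = 9
4^9 mod 37 = 36
4^10 mod 37 = 33
4^11 mod 37 = 21
4^12 mod 37 = 10
4^13 mod 37 = 3


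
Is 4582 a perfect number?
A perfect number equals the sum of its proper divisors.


Proper divisors of 4582: 1, 2, 29, 58, 79, 158, 2291
Sum = 1 + 2 + 29 + 58 + 79 + 158 + 2291 = 2618

No, 4582 is not perfect (2618 ≠ 4582)


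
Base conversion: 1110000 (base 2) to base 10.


1110000 (base 2) = 112 (decimal)
112 (decimal) = 112 (base 10)


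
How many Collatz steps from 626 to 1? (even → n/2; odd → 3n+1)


626 → 313 → 940 → 470 → 235 → 706 → 353 → 1060 → 530 → 265 → 796 → 398 → 199 → 598 → 299 → 898 → 449 → 1348 → 674 → 337 → 1012 → 506 → 253 → 760 → 380 → 190 → 95 → 286 → 143 → 430 → 215 → 646 → 323 → 970 → 485 → 1456 → 728 → 364 → 182 → 91 → 274 → 137 → 412 → 206 → 103 → 310 → 155 → 466 → 233 → 700 → 350 → 175 → 526 → 263 → 790 → 395 → 1186 → 593 → 1780 → 890 → 445 → 1336 → 668 → 334 → 167 → 502 → 251 → 754 → 377 → 1132 → 566 → 283 → 850 → 425 → 1276 → 638 → 319 → 958 → 479 → 1438 → 719 → 2158 → 1079 → 3238 → 1619 → 4858 → 2429 → 7288 → 3644 → 1822 → 911 → 2734 → 1367 → 4102 → 2051 → 6154 → 3077 → 9232 → 4616 → 2308 → 1154 → 577 → 1732 → 866 → 433 → 1300 → 650 → 325 → 976 → 488 → 244 → 122 → 61 → 184 → 92 → 46 → 23 → 70 → 35 → 106 → 53 → 160 → 80 → 40 → 20 → 10 → 5 → 16 → 8 → 4 → 2 → 1
Total steps = 131

131 steps


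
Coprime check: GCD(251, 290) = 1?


Euclidean algorithm:
290 = 1 * 251 + 39
251 = 6 * 39 + 17
39 = 2 * 17 + 5
17 = 3 * 5 + 2
5 = 2 * 2 + 1
2 = 2 * 1 + 0
GCD(251, 290) = 1

Yes, coprime (GCD = 1)


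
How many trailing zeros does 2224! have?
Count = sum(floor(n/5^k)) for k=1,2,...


floor(2224/5) = 444
floor(2224/25) = 88
floor(2224/125) = 17
floor(2224/625) = 3
Total = 552

552 trailing zeros


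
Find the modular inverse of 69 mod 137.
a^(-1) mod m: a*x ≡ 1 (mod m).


Use the extended Euclidean algorithm on (137, 69); each row r = 137*s + 69*t:
r=137, s=1, t=0
r=69, s=0, t=1
q=1: r=68, s=1, t=-1   [137*(1) + 69*(-1) = 68]
q=1: r=1, s=-1, t=2   [137*(-1) + 69*(2) = 1]
q=68: r=0, s=69, t=-137   [137*(69) + 69*(-137) = 0]
GCD = 1 with t = 2, so 69*(2) ≡ 1 (mod 137)
Inverse = 2 mod 137 = 2
Check: 69 * 2 = 138 ≡ 1 (mod 137)

69^(-1) ≡ 2 (mod 137)


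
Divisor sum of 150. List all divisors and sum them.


Divisors of 150: 1, 2, 3, 5, 6, 10, 15, 25, 30, 50, 75, 150
Sum = 1 + 2 + 3 + 5 + 6 + 10 + 15 + 25 + 30 + 50 + 75 + 150 = 372

σ(150) = 372


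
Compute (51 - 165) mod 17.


51 - 165 = -114
-114 mod 17 = 5


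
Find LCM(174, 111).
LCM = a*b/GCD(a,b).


GCD(174, 111) = 3
LCM = 174*111/3 = 19314/3 = 6438

LCM = 6438


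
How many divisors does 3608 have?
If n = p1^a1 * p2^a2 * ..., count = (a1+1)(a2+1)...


3608 = 2^3 × 11^1 × 41^1
d(3608) = (3+1) × (1+1) × (1+1) = 16

16 divisors


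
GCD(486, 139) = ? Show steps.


486 = 3 * 139 + 69
139 = 2 * 69 + 1
69 = 69 * 1 + 0
GCD = 1


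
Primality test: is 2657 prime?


Check divisors up to sqrt(2657) = 51.5461
No divisors found.
2657 is prime.

Yes, 2657 is prime


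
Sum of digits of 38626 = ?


3 + 8 + 6 + 2 + 6 = 25


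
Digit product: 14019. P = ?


1 × 4 × 0 × 1 × 9 = 0


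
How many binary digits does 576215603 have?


576215603 in base 2 = 100010010110000101101000110011
Number of digits = 30

30 digits (base 2)


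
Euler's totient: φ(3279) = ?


3279 = 3 × 1093
Prime factors: 3, 1093
φ(3279) = 3279 × (1-1/3) × (1-1/1093)
= 3279 × 2/3 × 1092/1093 = 2184

φ(3279) = 2184


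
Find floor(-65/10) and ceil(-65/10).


-65/10 = -6.5000
floor = -7
ceil = -6

floor = -7, ceil = -6


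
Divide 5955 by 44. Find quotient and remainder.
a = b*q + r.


5955 = 44 * 135 + 15
Check: 5940 + 15 = 5955

q = 135, r = 15


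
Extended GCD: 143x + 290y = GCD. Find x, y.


Tabular extended Euclidean (each row: r = 143*s + 290*t):
r=143, s=1, t=0
r=290, s=0, t=1
q=0: r=143, s=1, t=0   [143*(1) + 290*(0) = 143]
q=2: r=4, s=-2, t=1   [143*(-2) + 290*(1) = 4]
q=35: r=3, s=71, t=-35   [143*(71) + 290*(-35) = 3]
q=1: r=1, s=-73, t=36   [143*(-73) + 290*(36) = 1]
q=3: r=0, s=290, t=-143   [143*(290) + 290*(-143) = 0]
GCD = 1; from the row with r=1: x=-73, y=36
Check: 143*(-73) + 290*(36) = -10439 + 10440 = 1

GCD = 1, x = -73, y = 36


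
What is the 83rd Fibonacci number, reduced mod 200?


F(k) mod 200 for k=1..83:
1, 1, 2, 3, 5, 8, 13, 21, 34, 55, 89, 144, 33, 177, 10, 187, 197, 184, 181, 165, 146, 111, 57, 168, 25, 193, 18, 11, 29, 40, 69, 109, 178, 87, 65, 152, 17, 169, 186, 155, 141, 96, 37, 133, 170, 103, 73, 176, 49, 25, 74, 99, 173, 72, 45, 117, 162, 79, 41, 120, 161, 81, 42, 123, 165, 88, 53, 141, 194, 135, 129, 64, 193, 57, 50, 107, 157, 64, 21, 85, 106, 191, 97
F(83) mod 200 = 97


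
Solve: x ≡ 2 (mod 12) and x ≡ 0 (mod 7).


M = 12*7 = 84
M1 = M/12 = 7, M2 = M/7 = 12
M1^(-1) mod 12 = 7, M2^(-1) mod 7 = 3
x = 2*7*7 + 0*12*3 = 98
98 mod 84 = 14
Check: 14 mod 12 = 2 ✓, 14 mod 7 = 0 ✓

x ≡ 14 (mod 84)


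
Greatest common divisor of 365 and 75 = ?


365 = 4 * 75 + 65
75 = 1 * 65 + 10
65 = 6 * 10 + 5
10 = 2 * 5 + 0
GCD = 5


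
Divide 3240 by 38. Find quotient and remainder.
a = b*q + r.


3240 = 38 * 85 + 10
Check: 3230 + 10 = 3240

q = 85, r = 10


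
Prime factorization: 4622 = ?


4622 / 2 = 2311
2311 / 2311 = 1
4622 = 2 × 2311


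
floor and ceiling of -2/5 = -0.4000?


-2/5 = -0.4000
floor = -1
ceil = 0

floor = -1, ceil = 0


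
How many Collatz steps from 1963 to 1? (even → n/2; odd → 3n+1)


1963 → 5890 → 2945 → 8836 → 4418 → 2209 → 6628 → 3314 → 1657 → 4972 → 2486 → 1243 → 3730 → 1865 → 5596 → 2798 → 1399 → 4198 → 2099 → 6298 → 3149 → 9448 → 4724 → 2362 → 1181 → 3544 → 1772 → 886 → 443 → 1330 → 665 → 1996 → 998 → 499 → 1498 → 749 → 2248 → 1124 → 562 → 281 → 844 → 422 → 211 → 634 → 317 → 952 → 476 → 238 → 119 → 358 → 179 → 538 → 269 → 808 → 404 → 202 → 101 → 304 → 152 → 76 → 38 → 19 → 58 → 29 → 88 → 44 → 22 → 11 → 34 → 17 → 52 → 26 → 13 → 40 → 20 → 10 → 5 → 16 → 8 → 4 → 2 → 1
Total steps = 81

81 steps


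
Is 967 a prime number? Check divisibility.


Check divisors up to sqrt(967) = 31.0966
No divisors found.
967 is prime.

Yes, 967 is prime


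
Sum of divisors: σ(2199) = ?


Divisors of 2199: 1, 3, 733, 2199
Sum = 1 + 3 + 733 + 2199 = 2936

σ(2199) = 2936


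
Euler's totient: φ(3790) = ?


3790 = 2 × 5 × 379
Prime factors: 2, 5, 379
φ(3790) = 3790 × (1-1/2) × (1-1/5) × (1-1/379)
= 3790 × 1/2 × 4/5 × 378/379 = 1512

φ(3790) = 1512


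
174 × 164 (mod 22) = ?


174 × 164 = 28536
28536 mod 22 = 2


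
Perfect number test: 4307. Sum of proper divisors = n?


Proper divisors of 4307: 1, 59, 73
Sum = 1 + 59 + 73 = 133

No, 4307 is not perfect (133 ≠ 4307)


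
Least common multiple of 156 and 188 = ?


GCD(156, 188) = 4
LCM = 156*188/4 = 29328/4 = 7332

LCM = 7332


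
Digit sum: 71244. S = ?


7 + 1 + 2 + 4 + 4 = 18


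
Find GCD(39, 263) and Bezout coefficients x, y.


Tabular extended Euclidean (each row: r = 39*s + 263*t):
r=39, s=1, t=0
r=263, s=0, t=1
q=0: r=39, s=1, t=0   [39*(1) + 263*(0) = 39]
q=6: r=29, s=-6, t=1   [39*(-6) + 263*(1) = 29]
q=1: r=10, s=7, t=-1   [39*(7) + 263*(-1) = 10]
q=2: r=9, s=-20, t=3   [39*(-20) + 263*(3) = 9]
q=1: r=1, s=27, t=-4   [39*(27) + 263*(-4) = 1]
q=9: r=0, s=-263, t=39   [39*(-263) + 263*(39) = 0]
GCD = 1; from the row with r=1: x=27, y=-4
Check: 39*(27) + 263*(-4) = 1053 - 1052 = 1

GCD = 1, x = 27, y = -4


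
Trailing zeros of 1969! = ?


floor(1969/5) = 393
floor(1969/25) = 78
floor(1969/125) = 15
floor(1969/625) = 3
Total = 489

489 trailing zeros


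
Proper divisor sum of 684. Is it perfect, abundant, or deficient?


Proper divisors: 1, 2, 3, 4, 6, 9, 12, 18, 19, 36, 38, 57, 76, 114, 171, 228, 342
Sum = 1 + 2 + 3 + 4 + 6 + 9 + 12 + 18 + 19 + 36 + 38 + 57 + 76 + 114 + 171 + 228 + 342 = 1136
1136 > 684 → abundant

s(684) = 1136 (abundant)


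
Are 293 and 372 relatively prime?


Euclidean algorithm:
372 = 1 * 293 + 79
293 = 3 * 79 + 56
79 = 1 * 56 + 23
56 = 2 * 23 + 10
23 = 2 * 10 + 3
10 = 3 * 3 + 1
3 = 3 * 1 + 0
GCD(293, 372) = 1

Yes, coprime (GCD = 1)


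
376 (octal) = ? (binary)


376 (base 8) = 254 (decimal)
254 (decimal) = 11111110 (base 2)


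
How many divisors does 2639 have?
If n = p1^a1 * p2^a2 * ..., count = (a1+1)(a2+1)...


2639 = 7^1 × 13^1 × 29^1
d(2639) = (1+1) × (1+1) × (1+1) = 8

8 divisors


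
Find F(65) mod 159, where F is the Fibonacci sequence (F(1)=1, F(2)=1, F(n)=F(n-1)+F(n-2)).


F(k) mod 159 for k=1..65:
1, 1, 2, 3, 5, 8, 13, 21, 34, 55, 89, 144, 74, 59, 133, 33, 7, 40, 47, 87, 134, 62, 37, 99, 136, 76, 53, 129, 23, 152, 16, 9, 25, 34, 59, 93, 152, 86, 79, 6, 85, 91, 17, 108, 125, 74, 40, 114, 154, 109, 104, 54, 158, 53, 52, 105, 157, 103, 101, 45, 146, 32, 19, 51, 70
F(65) mod 159 = 70


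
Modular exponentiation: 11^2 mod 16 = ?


11^1 mod 16 = 11
11^2 mod 16 = 9


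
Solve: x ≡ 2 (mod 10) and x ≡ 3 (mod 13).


M = 10*13 = 130
M1 = M/10 = 13, M2 = M/13 = 10
M1^(-1) mod 10 = 7, M2^(-1) mod 13 = 4
x = 2*13*7 + 3*10*4 = 302
302 mod 130 = 42
Check: 42 mod 10 = 2 ✓, 42 mod 13 = 3 ✓

x ≡ 42 (mod 130)


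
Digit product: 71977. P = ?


7 × 1 × 9 × 7 × 7 = 3087


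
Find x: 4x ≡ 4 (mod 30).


GCD(4, 30) = 2 divides 4
Divide: 2x ≡ 2 (mod 15)
x ≡ 1 (mod 15)


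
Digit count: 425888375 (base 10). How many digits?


425888375 has 9 digits in base 10
floor(log10(425888375)) + 1 = floor(8.6293) + 1 = 9

9 digits (base 10)


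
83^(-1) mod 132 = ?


Use the extended Euclidean algorithm on (132, 83); each row r = 132*s + 83*t:
r=132, s=1, t=0
r=83, s=0, t=1
q=1: r=49, s=1, t=-1   [132*(1) + 83*(-1) = 49]
q=1: r=34, s=-1, t=2   [132*(-1) + 83*(2) = 34]
q=1: r=15, s=2, t=-3   [132*(2) + 83*(-3) = 15]
q=2: r=4, s=-5, t=8   [132*(-5) + 83*(8) = 4]
q=3: r=3, s=17, t=-27   [132*(17) + 83*(-27) = 3]
q=1: r=1, s=-22, t=35   [132*(-22) + 83*(35) = 1]
q=3: r=0, s=83, t=-132   [132*(83) + 83*(-132) = 0]
GCD = 1 with t = 35, so 83*(35) ≡ 1 (mod 132)
Inverse = 35 mod 132 = 35
Check: 83 * 35 = 2905 ≡ 1 (mod 132)

83^(-1) ≡ 35 (mod 132)


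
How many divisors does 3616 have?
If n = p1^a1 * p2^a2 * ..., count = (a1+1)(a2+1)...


3616 = 2^5 × 113^1
d(3616) = (5+1) × (1+1) = 12

12 divisors


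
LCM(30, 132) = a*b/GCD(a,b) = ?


GCD(30, 132) = 6
LCM = 30*132/6 = 3960/6 = 660

LCM = 660


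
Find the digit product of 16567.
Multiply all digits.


1 × 6 × 5 × 6 × 7 = 1260


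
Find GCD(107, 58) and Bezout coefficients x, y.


Tabular extended Euclidean (each row: r = 107*s + 58*t):
r=107, s=1, t=0
r=58, s=0, t=1
q=1: r=49, s=1, t=-1   [107*(1) + 58*(-1) = 49]
q=1: r=9, s=-1, t=2   [107*(-1) + 58*(2) = 9]
q=5: r=4, s=6, t=-11   [107*(6) + 58*(-11) = 4]
q=2: r=1, s=-13, t=24   [107*(-13) + 58*(24) = 1]
q=4: r=0, s=58, t=-107   [107*(58) + 58*(-107) = 0]
GCD = 1; from the row with r=1: x=-13, y=24
Check: 107*(-13) + 58*(24) = -1391 + 1392 = 1

GCD = 1, x = -13, y = 24


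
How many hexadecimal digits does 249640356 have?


249640356 in base 16 = EE135A4
Number of digits = 7

7 digits (base 16)


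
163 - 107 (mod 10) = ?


163 - 107 = 56
56 mod 10 = 6


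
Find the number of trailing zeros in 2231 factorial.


floor(2231/5) = 446
floor(2231/25) = 89
floor(2231/125) = 17
floor(2231/625) = 3
Total = 555

555 trailing zeros


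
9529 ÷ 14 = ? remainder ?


9529 = 14 * 680 + 9
Check: 9520 + 9 = 9529

q = 680, r = 9


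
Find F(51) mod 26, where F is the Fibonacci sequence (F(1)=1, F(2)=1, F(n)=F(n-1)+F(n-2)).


F(k) mod 26 for k=1..51:
1, 1, 2, 3, 5, 8, 13, 21, 8, 3, 11, 14, 25, 13, 12, 25, 11, 10, 21, 5, 0, 5, 5, 10, 15, 25, 14, 13, 1, 14, 15, 3, 18, 21, 13, 8, 21, 3, 24, 1, 25, 0, 25, 25, 24, 23, 21, 18, 13, 5, 18
F(51) mod 26 = 18


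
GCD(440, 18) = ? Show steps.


440 = 24 * 18 + 8
18 = 2 * 8 + 2
8 = 4 * 2 + 0
GCD = 2


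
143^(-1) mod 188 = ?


Use the extended Euclidean algorithm on (188, 143); each row r = 188*s + 143*t:
r=188, s=1, t=0
r=143, s=0, t=1
q=1: r=45, s=1, t=-1   [188*(1) + 143*(-1) = 45]
q=3: r=8, s=-3, t=4   [188*(-3) + 143*(4) = 8]
q=5: r=5, s=16, t=-21   [188*(16) + 143*(-21) = 5]
q=1: r=3, s=-19, t=25   [188*(-19) + 143*(25) = 3]
q=1: r=2, s=35, t=-46   [188*(35) + 143*(-46) = 2]
q=1: r=1, s=-54, t=71   [188*(-54) + 143*(71) = 1]
q=2: r=0, s=143, t=-188   [188*(143) + 143*(-188) = 0]
GCD = 1 with t = 71, so 143*(71) ≡ 1 (mod 188)
Inverse = 71 mod 188 = 71
Check: 143 * 71 = 10153 ≡ 1 (mod 188)

143^(-1) ≡ 71 (mod 188)


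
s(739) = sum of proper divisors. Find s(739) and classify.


Proper divisors: 1
Sum = 1 = 1
1 < 739 → deficient

s(739) = 1 (deficient)


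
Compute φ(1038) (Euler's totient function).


1038 = 2 × 3 × 173
Prime factors: 2, 3, 173
φ(1038) = 1038 × (1-1/2) × (1-1/3) × (1-1/173)
= 1038 × 1/2 × 2/3 × 172/173 = 344

φ(1038) = 344


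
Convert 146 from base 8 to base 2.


146 (base 8) = 102 (decimal)
102 (decimal) = 1100110 (base 2)


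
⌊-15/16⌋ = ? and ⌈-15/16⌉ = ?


-15/16 = -0.9375
floor = -1
ceil = 0

floor = -1, ceil = 0


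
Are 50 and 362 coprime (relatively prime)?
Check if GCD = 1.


Euclidean algorithm:
362 = 7 * 50 + 12
50 = 4 * 12 + 2
12 = 6 * 2 + 0
GCD(50, 362) = 2

No, not coprime (GCD = 2)


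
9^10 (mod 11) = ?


9^1 mod 11 = 9
9^2 mod 11 = 4
9^3 mod 11 = 3
9^4 mod 11 = 5
9^5 mod 11 = 1
9^6 mod 11 = 9
9^7 mod 11 = 4
9^8 mod 11 = 3
9^9 mod 11 = 5
9^10 mod 11 = 1


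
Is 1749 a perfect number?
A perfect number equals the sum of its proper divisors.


Proper divisors of 1749: 1, 3, 11, 33, 53, 159, 583
Sum = 1 + 3 + 11 + 33 + 53 + 159 + 583 = 843

No, 1749 is not perfect (843 ≠ 1749)


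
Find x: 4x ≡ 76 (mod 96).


GCD(4, 96) = 4 divides 76
Divide: 1x ≡ 19 (mod 24)
x ≡ 19 (mod 24)


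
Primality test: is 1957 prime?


1957 / 19 = 103 (exact division)
1957 is NOT prime.

No, 1957 is not prime


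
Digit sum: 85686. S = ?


8 + 5 + 6 + 8 + 6 = 33


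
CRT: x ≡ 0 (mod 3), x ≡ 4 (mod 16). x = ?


M = 3*16 = 48
M1 = M/3 = 16, M2 = M/16 = 3
M1^(-1) mod 3 = 1, M2^(-1) mod 16 = 11
x = 0*16*1 + 4*3*11 = 132
132 mod 48 = 36
Check: 36 mod 3 = 0 ✓, 36 mod 16 = 4 ✓

x ≡ 36 (mod 48)


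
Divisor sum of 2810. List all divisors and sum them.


Divisors of 2810: 1, 2, 5, 10, 281, 562, 1405, 2810
Sum = 1 + 2 + 5 + 10 + 281 + 562 + 1405 + 2810 = 5076

σ(2810) = 5076


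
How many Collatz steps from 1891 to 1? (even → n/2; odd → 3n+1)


1891 → 5674 → 2837 → 8512 → 4256 → 2128 → 1064 → 532 → 266 → 133 → 400 → 200 → 100 → 50 → 25 → 76 → 38 → 19 → 58 → 29 → 88 → 44 → 22 → 11 → 34 → 17 → 52 → 26 → 13 → 40 → 20 → 10 → 5 → 16 → 8 → 4 → 2 → 1
Total steps = 37

37 steps


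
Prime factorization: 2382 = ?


2382 / 2 = 1191
1191 / 3 = 397
397 / 397 = 1
2382 = 2 × 3 × 397


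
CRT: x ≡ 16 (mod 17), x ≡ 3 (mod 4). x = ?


M = 17*4 = 68
M1 = M/17 = 4, M2 = M/4 = 17
M1^(-1) mod 17 = 13, M2^(-1) mod 4 = 1
x = 16*4*13 + 3*17*1 = 883
883 mod 68 = 67
Check: 67 mod 17 = 16 ✓, 67 mod 4 = 3 ✓

x ≡ 67 (mod 68)


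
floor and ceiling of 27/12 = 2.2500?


27/12 = 2.2500
floor = 2
ceil = 3

floor = 2, ceil = 3


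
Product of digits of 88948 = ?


8 × 8 × 9 × 4 × 8 = 18432


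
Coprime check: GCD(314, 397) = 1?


Euclidean algorithm:
397 = 1 * 314 + 83
314 = 3 * 83 + 65
83 = 1 * 65 + 18
65 = 3 * 18 + 11
18 = 1 * 11 + 7
11 = 1 * 7 + 4
7 = 1 * 4 + 3
4 = 1 * 3 + 1
3 = 3 * 1 + 0
GCD(314, 397) = 1

Yes, coprime (GCD = 1)


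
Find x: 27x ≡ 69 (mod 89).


GCD(27, 89) = 1, unique solution
a^(-1) mod 89 = 33
x = 33 * 69 mod 89 = 52

x ≡ 52 (mod 89)


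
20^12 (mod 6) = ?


20^1 mod 6 = 2
20^2 mod 6 = 4
20^3 mod 6 = 2
20^4 mod 6 = 4
20^5 mod 6 = 2
20^6 mod 6 = 4
20^7 mod 6 = 2
20^8 mod 6 = 4
20^9 mod 6 = 2
20^10 mod 6 = 4
20^11 mod 6 = 2
20^12 mod 6 = 4


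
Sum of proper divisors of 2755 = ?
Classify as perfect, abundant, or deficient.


Proper divisors: 1, 5, 19, 29, 95, 145, 551
Sum = 1 + 5 + 19 + 29 + 95 + 145 + 551 = 845
845 < 2755 → deficient

s(2755) = 845 (deficient)


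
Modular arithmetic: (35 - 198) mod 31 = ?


35 - 198 = -163
-163 mod 31 = 23


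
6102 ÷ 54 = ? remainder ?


6102 = 54 * 113 + 0
Check: 6102 + 0 = 6102

q = 113, r = 0


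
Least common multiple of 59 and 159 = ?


GCD(59, 159) = 1
LCM = 59*159/1 = 9381/1 = 9381

LCM = 9381


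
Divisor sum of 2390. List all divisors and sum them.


Divisors of 2390: 1, 2, 5, 10, 239, 478, 1195, 2390
Sum = 1 + 2 + 5 + 10 + 239 + 478 + 1195 + 2390 = 4320

σ(2390) = 4320


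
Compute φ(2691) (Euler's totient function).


2691 = 3^2 × 13 × 23
Prime factors: 3, 13, 23
φ(2691) = 2691 × (1-1/3) × (1-1/13) × (1-1/23)
= 2691 × 2/3 × 12/13 × 22/23 = 1584

φ(2691) = 1584


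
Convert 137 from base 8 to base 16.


137 (base 8) = 95 (decimal)
95 (decimal) = 5F (base 16)


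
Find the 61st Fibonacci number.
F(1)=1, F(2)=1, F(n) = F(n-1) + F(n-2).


Sequence: 1, 1, 2, 3, 5, 8, 13, 21, 34, 55, 89, 144, 233, 377, 610, 987, 1597, 2584, 4181, 6765, 10946, 17711, 28657, 46368, 75025, 121393, 196418, 317811, 514229, 832040, 1346269, 2178309, 3524578, 5702887, 9227465, 14930352, 24157817, 39088169, 63245986, 102334155, 165580141, 267914296, 433494437, 701408733, 1134903170, 1836311903, 2971215073, 4807526976, 7778742049, 12586269025, 20365011074, 32951280099, 53316291173, 86267571272, 139583862445, 225851433717, 365435296162, 591286729879, 956722026041, 1548008755920, 2504730781961
F(61) = 2504730781961


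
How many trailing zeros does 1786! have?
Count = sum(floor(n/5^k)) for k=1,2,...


floor(1786/5) = 357
floor(1786/25) = 71
floor(1786/125) = 14
floor(1786/625) = 2
Total = 444

444 trailing zeros


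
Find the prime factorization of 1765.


1765 / 5 = 353
353 / 353 = 1
1765 = 5 × 353


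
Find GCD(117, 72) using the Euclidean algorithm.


117 = 1 * 72 + 45
72 = 1 * 45 + 27
45 = 1 * 27 + 18
27 = 1 * 18 + 9
18 = 2 * 9 + 0
GCD = 9


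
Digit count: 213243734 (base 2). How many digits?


213243734 in base 2 = 1100101101011101011101010110
Number of digits = 28

28 digits (base 2)


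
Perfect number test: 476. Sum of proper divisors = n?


Proper divisors of 476: 1, 2, 4, 7, 14, 17, 28, 34, 68, 119, 238
Sum = 1 + 2 + 4 + 7 + 14 + 17 + 28 + 34 + 68 + 119 + 238 = 532

No, 476 is not perfect (532 ≠ 476)


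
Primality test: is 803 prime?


803 / 11 = 73 (exact division)
803 is NOT prime.

No, 803 is not prime


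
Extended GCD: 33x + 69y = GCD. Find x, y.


Tabular extended Euclidean (each row: r = 33*s + 69*t):
r=33, s=1, t=0
r=69, s=0, t=1
q=0: r=33, s=1, t=0   [33*(1) + 69*(0) = 33]
q=2: r=3, s=-2, t=1   [33*(-2) + 69*(1) = 3]
q=11: r=0, s=23, t=-11   [33*(23) + 69*(-11) = 0]
GCD = 3; from the row with r=3: x=-2, y=1
Check: 33*(-2) + 69*(1) = -66 + 69 = 3

GCD = 3, x = -2, y = 1


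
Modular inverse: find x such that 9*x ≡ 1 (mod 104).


Use the extended Euclidean algorithm on (104, 9); each row r = 104*s + 9*t:
r=104, s=1, t=0
r=9, s=0, t=1
q=11: r=5, s=1, t=-11   [104*(1) + 9*(-11) = 5]
q=1: r=4, s=-1, t=12   [104*(-1) + 9*(12) = 4]
q=1: r=1, s=2, t=-23   [104*(2) + 9*(-23) = 1]
q=4: r=0, s=-9, t=104   [104*(-9) + 9*(104) = 0]
GCD = 1 with t = -23, so 9*(-23) ≡ 1 (mod 104)
Inverse = -23 mod 104 = 81
Check: 9 * 81 = 729 ≡ 1 (mod 104)

9^(-1) ≡ 81 (mod 104)


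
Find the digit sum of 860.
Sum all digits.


8 + 6 + 0 = 14


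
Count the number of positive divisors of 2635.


2635 = 5^1 × 17^1 × 31^1
d(2635) = (1+1) × (1+1) × (1+1) = 8

8 divisors


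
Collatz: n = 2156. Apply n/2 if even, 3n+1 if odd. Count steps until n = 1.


2156 → 1078 → 539 → 1618 → 809 → 2428 → 1214 → 607 → 1822 → 911 → 2734 → 1367 → 4102 → 2051 → 6154 → 3077 → 9232 → 4616 → 2308 → 1154 → 577 → 1732 → 866 → 433 → 1300 → 650 → 325 → 976 → 488 → 244 → 122 → 61 → 184 → 92 → 46 → 23 → 70 → 35 → 106 → 53 → 160 → 80 → 40 → 20 → 10 → 5 → 16 → 8 → 4 → 2 → 1
Total steps = 50

50 steps
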